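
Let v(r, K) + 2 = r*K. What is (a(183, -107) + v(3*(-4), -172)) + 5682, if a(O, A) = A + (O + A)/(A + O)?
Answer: 7638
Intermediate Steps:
a(O, A) = 1 + A (a(O, A) = A + (A + O)/(A + O) = A + 1 = 1 + A)
v(r, K) = -2 + K*r (v(r, K) = -2 + r*K = -2 + K*r)
(a(183, -107) + v(3*(-4), -172)) + 5682 = ((1 - 107) + (-2 - 516*(-4))) + 5682 = (-106 + (-2 - 172*(-12))) + 5682 = (-106 + (-2 + 2064)) + 5682 = (-106 + 2062) + 5682 = 1956 + 5682 = 7638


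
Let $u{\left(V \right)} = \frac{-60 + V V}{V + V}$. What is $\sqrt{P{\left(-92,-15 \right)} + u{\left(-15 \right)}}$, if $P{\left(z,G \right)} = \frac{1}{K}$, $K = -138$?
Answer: $\frac{2 i \sqrt{6555}}{69} \approx 2.3468 i$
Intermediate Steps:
$u{\left(V \right)} = \frac{-60 + V^{2}}{2 V}$
$P{\left(z,G \right)} = - \frac{1}{138}$ ($P{\left(z,G \right)} = \frac{1}{-138} = - \frac{1}{138}$)
$\sqrt{P{\left(-92,-15 \right)} + u{\left(-15 \right)}} = \sqrt{- \frac{1}{138} + \left(\frac{1}{2} \left(-15\right) - \frac{30}{-15}\right)} = \sqrt{- \frac{1}{138} - \frac{11}{2}} = \sqrt{- \frac{380}{69}} = \frac{2 i \sqrt{6555}}{69}$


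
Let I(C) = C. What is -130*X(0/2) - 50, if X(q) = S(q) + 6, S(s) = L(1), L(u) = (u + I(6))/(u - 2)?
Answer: 80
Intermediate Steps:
L(u) = (6 + u)/(-2 + u) (L(u) = (u + 6)/(u - 2) = (6 + u)/(-2 + u))
S(s) = -7 (S(s) = (6 + 1)/(-2 + 1) = 7/(-1) = -1*7 = -7)
X(q) = -1 (X(q) = -7 + 6 = -1)
-130*X(0/2) - 50 = -130*(-1) - 50 = 130 - 50 = 80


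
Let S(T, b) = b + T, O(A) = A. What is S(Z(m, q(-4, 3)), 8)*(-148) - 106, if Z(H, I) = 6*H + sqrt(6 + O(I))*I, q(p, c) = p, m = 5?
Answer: -5730 + 592*sqrt(2) ≈ -4892.8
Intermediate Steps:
Z(H, I) = 6*H + I*sqrt(6 + I) (Z(H, I) = 6*H + sqrt(6 + I)*I = 6*H + I*sqrt(6 + I))
S(T, b) = T + b
S(Z(m, q(-4, 3)), 8)*(-148) - 106 = ((6*5 - 4*sqrt(6 - 4)) + 8)*(-148) - 106 = ((30 - 4*sqrt(2)) + 8)*(-148) - 106 = (38 - 4*sqrt(2))*(-148) - 106 = (-5624 + 592*sqrt(2)) - 106 = -5730 + 592*sqrt(2)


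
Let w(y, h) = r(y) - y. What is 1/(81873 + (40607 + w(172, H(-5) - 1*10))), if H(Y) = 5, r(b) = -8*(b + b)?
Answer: 1/119556 ≈ 8.3643e-6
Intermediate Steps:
r(b) = -16*b
w(y, h) = -17*y (w(y, h) = -16*y - y = -17*y)
1/(81873 + (40607 + w(172, H(-5) - 1*10))) = 1/(81873 + (40607 - 17*172)) = 1/(81873 + (40607 - 2924)) = 1/(81873 + 37683) = 1/119556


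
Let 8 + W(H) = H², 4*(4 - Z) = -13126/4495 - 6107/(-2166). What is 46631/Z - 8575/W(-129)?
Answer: 30204672356835815/2607366974743 ≈ 11584.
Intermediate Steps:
Z = 156758671/38944680 (Z = 4 - (-13126/4495 - 6107/(-2166))/4 = 4 - (-13126*1/4495 - 6107*(-1/2166))/4 = 4 - (-13126/4495 + 6107/2166)/4 = 4 - ¼*(-979951/9736170) = 4 + 979951/38944680 = 156758671/38944680 ≈ 4.0252)
W(H) = -8 + H²
46631/Z - 8575/W(-129) = 46631/(156758671/38944680) - 8575/(-8 + (-129)²) = 46631*(38944680/156758671) - 8575/(-8 + 16641) = 1816029373080/156758671 - 8575/16633 = 30204672356835815/2607366974743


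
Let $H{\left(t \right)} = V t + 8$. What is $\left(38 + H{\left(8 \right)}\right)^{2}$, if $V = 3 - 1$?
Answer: $3844$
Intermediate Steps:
$V = 2$ ($V = 3 - 1 = 2$)
$H{\left(t \right)} = 8 + 2 t$ ($H{\left(t \right)} = 2 t + 8 = 8 + 2 t$)
$\left(38 + H{\left(8 \right)}\right)^{2} = \left(38 + \left(8 + 2 \cdot 8\right)\right)^{2} = \left(38 + \left(8 + 16\right)\right)^{2} = \left(38 + 24\right)^{2} = 62^{2} = 3844$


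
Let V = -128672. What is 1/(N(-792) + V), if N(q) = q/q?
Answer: -1/128671 ≈ -7.7718e-6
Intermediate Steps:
N(q) = 1
1/(N(-792) + V) = 1/(1 - 128672) = 1/(-128671) = -1/128671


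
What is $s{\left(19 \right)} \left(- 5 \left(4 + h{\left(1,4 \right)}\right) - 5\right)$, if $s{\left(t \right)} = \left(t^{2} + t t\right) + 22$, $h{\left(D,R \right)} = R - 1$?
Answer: $-29760$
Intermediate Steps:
$h{\left(D,R \right)} = -1 + R$
$s{\left(t \right)} = 22 + 2 t^{2}$ ($s{\left(t \right)} = \left(t^{2} + t^{2}\right) + 22 = 2 t^{2} + 22 = 22 + 2 t^{2}$)
$s{\left(19 \right)} \left(- 5 \left(4 + h{\left(1,4 \right)}\right) - 5\right) = \left(22 + 2 \cdot 19^{2}\right) \left(- 5 \left(4 + \left(-1 + 4\right)\right) - 5\right) = \left(22 + 2 \cdot 361\right) \left(- 5 \left(4 + 3\right) - 5\right) = \left(22 + 722\right) \left(\left(-5\right) 7 - 5\right) = 744 \left(-35 - 5\right) = 744 \left(-40\right) = -29760$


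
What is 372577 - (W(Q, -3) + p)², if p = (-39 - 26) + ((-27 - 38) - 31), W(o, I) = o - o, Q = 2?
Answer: 346656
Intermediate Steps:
W(o, I) = 0
p = -161 (p = -65 + (-65 - 31) = -65 - 96 = -161)
372577 - (W(Q, -3) + p)² = 372577 - (0 - 161)² = 372577 - 1*(-161)² = 372577 - 1*25921 = 372577 - 25921 = 346656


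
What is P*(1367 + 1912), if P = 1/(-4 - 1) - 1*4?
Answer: -68859/5 ≈ -13772.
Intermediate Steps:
P = -21/5 (P = 1/(-5) - 4 = -1/5 - 4 = -21/5 ≈ -4.2000)
P*(1367 + 1912) = -21*(1367 + 1912)/5 = -21/5*3279 = -68859/5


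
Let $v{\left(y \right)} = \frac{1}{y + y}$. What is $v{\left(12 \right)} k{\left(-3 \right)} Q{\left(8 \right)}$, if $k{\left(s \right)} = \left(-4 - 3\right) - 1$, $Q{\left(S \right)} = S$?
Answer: $- \frac{8}{3} \approx -2.6667$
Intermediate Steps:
$v{\left(y \right)} = \frac{1}{2 y}$
$k{\left(s \right)} = -8$ ($k{\left(s \right)} = -7 - 1 = -8$)
$v{\left(12 \right)} k{\left(-3 \right)} Q{\left(8 \right)} = \frac{1}{2 \cdot 12} \left(-8\right) 8 = \frac{1}{2} \cdot \frac{1}{12} \left(-8\right) 8 = \frac{1}{24} \left(-8\right) 8 = \left(- \frac{1}{3}\right) 8 = - \frac{8}{3}$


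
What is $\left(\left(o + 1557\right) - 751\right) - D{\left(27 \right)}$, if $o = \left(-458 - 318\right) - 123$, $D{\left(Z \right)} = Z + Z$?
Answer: $-147$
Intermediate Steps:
$D{\left(Z \right)} = 2 Z$
$o = -899$ ($o = -776 - 123 = -899$)
$\left(\left(o + 1557\right) - 751\right) - D{\left(27 \right)} = \left(\left(-899 + 1557\right) - 751\right) - 2 \cdot 27 = \left(658 - 751\right) - 54 = -93 - 54 = -147$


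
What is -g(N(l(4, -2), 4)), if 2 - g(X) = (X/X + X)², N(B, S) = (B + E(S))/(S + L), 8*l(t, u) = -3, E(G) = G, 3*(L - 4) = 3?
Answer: -167/5184 ≈ -0.032215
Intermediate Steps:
L = 5 (L = 4 + (⅓)*3 = 4 + 1 = 5)
l(t, u) = -3/8 (l(t, u) = (⅛)*(-3) = -3/8)
N(B, S) = (B + S)/(5 + S) (N(B, S) = (B + S)/(S + 5) = (B + S)/(5 + S))
g(X) = 2 - (1 + X)² (g(X) = 2 - (X/X + X)² = 2 - (1 + X)²)
-g(N(l(4, -2), 4)) = -(2 - (1 + (-3/8 + 4)/(5 + 4))²) = -(2 - (1 + (29/8)/9)²) = -(2 - (1 + (⅑)*(29/8))²) = -(2 - (1 + 29/72)²) = -(2 - (101/72)²) = -(2 - 1*10201/5184) = -(2 - 10201/5184) = -1*167/5184 = -167/5184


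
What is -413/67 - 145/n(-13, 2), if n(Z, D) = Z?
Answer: 4346/871 ≈ 4.9897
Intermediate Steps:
-413/67 - 145/n(-13, 2) = -413/67 - 145/(-13) = -413*1/67 - 145*(-1/13) = -413/67 + 145/13 = 4346/871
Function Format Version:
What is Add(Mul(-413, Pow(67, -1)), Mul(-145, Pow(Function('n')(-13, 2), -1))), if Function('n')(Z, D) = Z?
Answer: Rational(4346, 871) ≈ 4.9897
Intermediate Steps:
Add(Mul(-413, Pow(67, -1)), Mul(-145, Pow(Function('n')(-13, 2), -1))) = Add(Mul(-413, Pow(67, -1)), Mul(-145, Pow(-13, -1))) = Add(Mul(-413, Rational(1, 67)), Mul(-145, Rational(-1, 13))) = Add(Rational(-413, 67), Rational(145, 13)) = Rational(4346, 871)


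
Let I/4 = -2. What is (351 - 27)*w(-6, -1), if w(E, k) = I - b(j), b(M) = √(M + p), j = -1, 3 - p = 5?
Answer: -2592 - 324*I*√3 ≈ -2592.0 - 561.18*I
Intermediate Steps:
p = -2 (p = 3 - 1*5 = 3 - 5 = -2)
I = -8 (I = 4*(-2) = -8)
b(M) = √(-2 + M) (b(M) = √(M - 2) = √(-2 + M))
w(E, k) = -8 - I*√3 (w(E, k) = -8 - √(-2 - 1) = -8 - √(-3) = -8 - I*√3)
(351 - 27)*w(-6, -1) = (351 - 27)*(-8 - I*√3) = 324*(-8 - I*√3) = -2592 - 324*I*√3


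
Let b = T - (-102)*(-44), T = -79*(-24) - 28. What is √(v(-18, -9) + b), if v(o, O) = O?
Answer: I*√2629 ≈ 51.274*I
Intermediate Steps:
T = 1868 (T = 1896 - 28 = 1868)
b = -2620 (b = 1868 - (-102)*(-44) = 1868 - 1*4488 = 1868 - 4488 = -2620)
√(v(-18, -9) + b) = √(-9 - 2620) = √(-2629) = I*√2629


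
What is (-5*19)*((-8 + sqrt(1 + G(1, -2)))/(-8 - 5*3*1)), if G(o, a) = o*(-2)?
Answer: -760/23 + 95*I/23 ≈ -33.043 + 4.1304*I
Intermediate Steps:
G(o, a) = -2*o
(-5*19)*((-8 + sqrt(1 + G(1, -2)))/(-8 - 5*3*1)) = (-5*19)*((-8 + sqrt(1 - 2*1))/(-8 - 5*3*1)) = -95*(-8 + sqrt(1 - 2))/(-8 - 15*1) = -95*(-8 + sqrt(-1))/(-8 - 15) = -95*(-8 + I)/(-23) = -95*(-8 + I)*(-1)/23 = -95*(8/23 - I/23) = -760/23 + 95*I/23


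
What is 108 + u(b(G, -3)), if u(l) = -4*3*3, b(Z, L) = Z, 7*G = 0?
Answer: 72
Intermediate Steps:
G = 0 (G = (1/7)*0 = 0)
u(l) = -36 (u(l) = -12*3 = -36)
108 + u(b(G, -3)) = 108 - 36 = 72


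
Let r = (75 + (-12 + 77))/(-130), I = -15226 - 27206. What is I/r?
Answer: 275808/7 ≈ 39401.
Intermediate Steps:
I = -42432
r = -14/13 (r = -(75 + 65)/130 = -1/130*140 = -14/13 ≈ -1.0769)
I/r = -42432/(-14/13) = -42432*(-13/14) = 275808/7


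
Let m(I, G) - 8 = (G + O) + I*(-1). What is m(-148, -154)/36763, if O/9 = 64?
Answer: 578/36763 ≈ 0.015722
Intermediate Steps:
O = 576 (O = 9*64 = 576)
m(I, G) = 584 + G - I (m(I, G) = 8 + ((G + 576) + I*(-1)) = 8 + ((576 + G) - I) = 8 + (576 + G - I) = 584 + G - I)
m(-148, -154)/36763 = (584 - 154 - 1*(-148))/36763 = (584 - 154 + 148)*(1/36763) = 578*(1/36763) = 578/36763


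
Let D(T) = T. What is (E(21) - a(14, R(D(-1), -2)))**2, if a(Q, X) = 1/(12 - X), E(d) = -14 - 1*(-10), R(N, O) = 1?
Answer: 2025/121 ≈ 16.736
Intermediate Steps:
E(d) = -4 (E(d) = -14 + 10 = -4)
(E(21) - a(14, R(D(-1), -2)))**2 = (-4 - (-1)/(-12 + 1))**2 = (-4 - (-1)/(-11))**2 = (-4 - (-1)*(-1)/11)**2 = (-4 - 1*1/11)**2 = (-4 - 1/11)**2 = (-45/11)**2 = 2025/121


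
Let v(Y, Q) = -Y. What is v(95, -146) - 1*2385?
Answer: -2480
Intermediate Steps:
v(95, -146) - 1*2385 = -1*95 - 1*2385 = -95 - 2385 = -2480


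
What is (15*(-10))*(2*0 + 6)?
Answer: -900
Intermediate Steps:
(15*(-10))*(2*0 + 6) = -150*(0 + 6) = -150*6 = -900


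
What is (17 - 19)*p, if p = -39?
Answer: 78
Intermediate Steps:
(17 - 19)*p = (17 - 19)*(-39) = -2*(-39) = 78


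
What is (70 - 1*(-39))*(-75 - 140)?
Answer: -23435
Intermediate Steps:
(70 - 1*(-39))*(-75 - 140) = (70 + 39)*(-215) = 109*(-215) = -23435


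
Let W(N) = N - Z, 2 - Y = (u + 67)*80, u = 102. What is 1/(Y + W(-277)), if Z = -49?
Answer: -1/13746 ≈ -7.2748e-5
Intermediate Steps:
Y = -13518 (Y = 2 - (102 + 67)*80 = 2 - 169*80 = 2 - 1*13520 = 2 - 13520 = -13518)
W(N) = 49 + N (W(N) = N - 1*(-49) = N + 49 = 49 + N)
1/(Y + W(-277)) = 1/(-13518 + (49 - 277)) = 1/(-13518 - 228) = 1/(-13746) = -1/13746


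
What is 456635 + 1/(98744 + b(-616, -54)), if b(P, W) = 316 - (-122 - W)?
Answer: 45265314281/99128 ≈ 4.5664e+5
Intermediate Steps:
b(P, W) = 438 + W (b(P, W) = 316 + (122 + W) = 438 + W)
456635 + 1/(98744 + b(-616, -54)) = 456635 + 1/(98744 + (438 - 54)) = 456635 + 1/(98744 + 384) = 456635 + 1/99128 = 45265314281/99128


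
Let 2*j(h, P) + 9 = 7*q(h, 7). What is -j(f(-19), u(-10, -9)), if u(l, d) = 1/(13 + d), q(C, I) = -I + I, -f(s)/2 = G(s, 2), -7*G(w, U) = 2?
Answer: 9/2 ≈ 4.5000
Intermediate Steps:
G(w, U) = -2/7 (G(w, U) = -⅐*2 = -2/7)
f(s) = 4/7 (f(s) = -2*(-2/7) = 4/7)
q(C, I) = 0
j(h, P) = -9/2 (j(h, P) = -9/2 + (7*0)/2 = -9/2 + (½)*0 = -9/2 + 0 = -9/2)
-j(f(-19), u(-10, -9)) = -1*(-9/2) = 9/2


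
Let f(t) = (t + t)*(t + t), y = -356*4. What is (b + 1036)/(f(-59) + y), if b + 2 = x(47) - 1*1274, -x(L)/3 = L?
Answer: -381/12500 ≈ -0.030480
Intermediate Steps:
x(L) = -3*L
y = -1424
f(t) = 4*t**2 (f(t) = (2*t)*(2*t) = 4*t**2)
b = -1417 (b = -2 + (-3*47 - 1*1274) = -2 + (-141 - 1274) = -2 - 1415 = -1417)
(b + 1036)/(f(-59) + y) = (-1417 + 1036)/(4*(-59)**2 - 1424) = -381/(4*3481 - 1424) = -381/(13924 - 1424) = -381/12500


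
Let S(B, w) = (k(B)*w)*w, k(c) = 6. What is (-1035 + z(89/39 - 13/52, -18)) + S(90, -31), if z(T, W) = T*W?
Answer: 122055/26 ≈ 4694.4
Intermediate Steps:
S(B, w) = 6*w² (S(B, w) = (6*w)*w = 6*w²)
(-1035 + z(89/39 - 13/52, -18)) + S(90, -31) = (-1035 + (89/39 - 13/52)*(-18)) + 6*(-31)² = (-1035 + (89*(1/39) - 13*1/52)*(-18)) + 6*961 = (-1035 + (89/39 - ¼)*(-18)) + 5766 = (-1035 + (317/156)*(-18)) + 5766 = (-1035 - 951/26) + 5766 = -27861/26 + 5766 = 122055/26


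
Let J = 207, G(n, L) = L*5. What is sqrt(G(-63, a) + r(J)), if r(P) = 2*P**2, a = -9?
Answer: 3*sqrt(9517) ≈ 292.67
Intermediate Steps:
G(n, L) = 5*L
sqrt(G(-63, a) + r(J)) = sqrt(5*(-9) + 2*207**2) = sqrt(-45 + 2*42849) = sqrt(-45 + 85698) = sqrt(85653) = 3*sqrt(9517)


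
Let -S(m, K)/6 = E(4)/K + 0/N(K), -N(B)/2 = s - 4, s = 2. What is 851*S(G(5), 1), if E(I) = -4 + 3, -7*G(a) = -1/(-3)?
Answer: 5106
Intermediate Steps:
G(a) = -1/21 (G(a) = -(-1)/(7*(-3)) = -(-1)*(-1)/(7*3) = -⅐*⅓ = -1/21)
N(B) = 4 (N(B) = -2*(2 - 4) = -2*(-2) = 4)
E(I) = -1
S(m, K) = 6/K (S(m, K) = -6*(-1/K + 0/4) = -6*(-1/K + 0*(¼)) = -6*(-1/K + 0) = -(-6)/K = 6/K)
851*S(G(5), 1) = 851*(6/1) = 851*(6*1) = 851*6 = 5106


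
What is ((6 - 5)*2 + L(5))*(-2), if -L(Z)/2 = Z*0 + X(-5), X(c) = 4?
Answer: 12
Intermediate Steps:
L(Z) = -8 (L(Z) = -2*(Z*0 + 4) = -2*(0 + 4) = -2*4 = -8)
((6 - 5)*2 + L(5))*(-2) = ((6 - 5)*2 - 8)*(-2) = (1*2 - 8)*(-2) = (2 - 8)*(-2) = -6*(-2) = 12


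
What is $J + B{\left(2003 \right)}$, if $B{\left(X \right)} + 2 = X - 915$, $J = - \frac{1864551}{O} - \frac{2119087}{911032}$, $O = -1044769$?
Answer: $\frac{1033159048107017}{951817991608} \approx 1085.5$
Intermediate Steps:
$J = - \frac{515290779271}{951817991608}$ ($J = - \frac{1864551}{-1044769} - \frac{2119087}{911032} = \left(-1864551\right) \left(- \frac{1}{1044769}\right) - \frac{2119087}{911032} = \frac{1864551}{1044769} - \frac{2119087}{911032} = - \frac{515290779271}{951817991608} \approx -0.54138$)
$B{\left(X \right)} = -917 + X$ ($B{\left(X \right)} = -2 + \left(X - 915\right) = -2 + \left(-915 + X\right) = -917 + X$)
$J + B{\left(2003 \right)} = - \frac{515290779271}{951817991608} + \left(-917 + 2003\right) = - \frac{515290779271}{951817991608} + 1086 = \frac{1033159048107017}{951817991608}$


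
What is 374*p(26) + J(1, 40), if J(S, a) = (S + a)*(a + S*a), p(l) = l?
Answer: 13004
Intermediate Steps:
374*p(26) + J(1, 40) = 374*26 + 40*(1 + 40 + 1² + 1*40) = 9724 + 40*(1 + 40 + 1 + 40) = 9724 + 40*82 = 9724 + 3280 = 13004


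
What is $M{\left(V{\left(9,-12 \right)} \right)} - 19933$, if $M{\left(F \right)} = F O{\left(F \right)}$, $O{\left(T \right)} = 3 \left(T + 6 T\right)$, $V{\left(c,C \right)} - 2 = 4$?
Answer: $-19177$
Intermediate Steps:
$V{\left(c,C \right)} = 6$ ($V{\left(c,C \right)} = 2 + 4 = 6$)
$O{\left(T \right)} = 21 T$ ($O{\left(T \right)} = 3 \cdot 7 T = 21 T$)
$M{\left(F \right)} = 21 F^{2}$ ($M{\left(F \right)} = F 21 F = 21 F^{2}$)
$M{\left(V{\left(9,-12 \right)} \right)} - 19933 = 21 \cdot 6^{2} - 19933 = 21 \cdot 36 - 19933 = 756 - 19933 = -19177$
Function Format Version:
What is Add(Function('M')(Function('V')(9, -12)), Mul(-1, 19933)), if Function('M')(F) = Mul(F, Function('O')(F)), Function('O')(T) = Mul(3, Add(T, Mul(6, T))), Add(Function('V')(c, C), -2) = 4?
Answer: -19177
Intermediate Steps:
Function('V')(c, C) = 6 (Function('V')(c, C) = Add(2, 4) = 6)
Function('O')(T) = Mul(21, T) (Function('O')(T) = Mul(3, Mul(7, T)) = Mul(21, T))
Function('M')(F) = Mul(21, Pow(F, 2)) (Function('M')(F) = Mul(F, Mul(21, F)) = Mul(21, Pow(F, 2)))
Add(Function('M')(Function('V')(9, -12)), Mul(-1, 19933)) = Add(Mul(21, Pow(6, 2)), Mul(-1, 19933)) = Add(Mul(21, 36), -19933) = Add(756, -19933) = -19177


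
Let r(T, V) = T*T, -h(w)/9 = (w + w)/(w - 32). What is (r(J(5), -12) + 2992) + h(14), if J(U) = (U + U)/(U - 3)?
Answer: 3031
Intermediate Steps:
h(w) = -18*w/(-32 + w) (h(w) = -9*(w + w)/(w - 32) = -9*2*w/(-32 + w) = -18*w/(-32 + w))
J(U) = 2*U/(-3 + U) (J(U) = (2*U)/(-3 + U) = 2*U/(-3 + U))
r(T, V) = T**2
(r(J(5), -12) + 2992) + h(14) = ((2*5/(-3 + 5))**2 + 2992) - 18*14/(-32 + 14) = ((2*5/2)**2 + 2992) - 18*14/(-18) = ((2*5*(1/2))**2 + 2992) - 18*14*(-1/18) = (5**2 + 2992) + 14 = (25 + 2992) + 14 = 3017 + 14 = 3031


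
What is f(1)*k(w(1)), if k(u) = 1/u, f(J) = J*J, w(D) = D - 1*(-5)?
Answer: 1/6 ≈ 0.16667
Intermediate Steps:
w(D) = 5 + D (w(D) = D + 5 = 5 + D)
f(J) = J**2
f(1)*k(w(1)) = 1**2/(5 + 1) = 1/6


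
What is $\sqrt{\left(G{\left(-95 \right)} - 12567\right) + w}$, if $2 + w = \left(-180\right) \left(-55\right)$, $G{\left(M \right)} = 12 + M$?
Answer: $8 i \sqrt{43} \approx 52.46 i$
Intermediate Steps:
$w = 9898$ ($w = -2 - -9900 = -2 + 9900 = 9898$)
$\sqrt{\left(G{\left(-95 \right)} - 12567\right) + w} = \sqrt{\left(\left(12 - 95\right) - 12567\right) + 9898} = \sqrt{\left(-83 - 12567\right) + 9898} = \sqrt{-12650 + 9898} = \sqrt{-2752} = 8 i \sqrt{43}$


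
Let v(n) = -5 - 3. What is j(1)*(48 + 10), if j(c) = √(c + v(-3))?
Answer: 58*I*√7 ≈ 153.45*I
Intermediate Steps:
v(n) = -8
j(c) = √(-8 + c) (j(c) = √(c - 8) = √(-8 + c))
j(1)*(48 + 10) = √(-8 + 1)*(48 + 10) = √(-7)*58 = (I*√7)*58 = 58*I*√7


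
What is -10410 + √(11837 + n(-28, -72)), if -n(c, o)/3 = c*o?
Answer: -10410 + √5789 ≈ -10334.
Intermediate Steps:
n(c, o) = -3*c*o
-10410 + √(11837 + n(-28, -72)) = -10410 + √(11837 - 3*(-28)*(-72)) = -10410 + √(11837 - 6048) = -10410 + √5789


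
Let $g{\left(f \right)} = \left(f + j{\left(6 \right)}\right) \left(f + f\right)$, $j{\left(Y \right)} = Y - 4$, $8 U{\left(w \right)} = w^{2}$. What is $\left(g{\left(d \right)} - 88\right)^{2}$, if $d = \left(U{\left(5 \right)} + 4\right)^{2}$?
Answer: $\frac{116459688139201}{4194304} \approx 2.7766 \cdot 10^{7}$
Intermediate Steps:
$U{\left(w \right)} = \frac{w^{2}}{8}$
$j{\left(Y \right)} = -4 + Y$
$d = \frac{3249}{64}$ ($d = \left(\frac{5^{2}}{8} + 4\right)^{2} = \left(\frac{1}{8} \cdot 25 + 4\right)^{2} = \left(\frac{25}{8} + 4\right)^{2} = \left(\frac{57}{8}\right)^{2} = \frac{3249}{64} \approx 50.766$)
$g{\left(f \right)} = 2 f \left(2 + f\right)$ ($g{\left(f \right)} = \left(f + \left(-4 + 6\right)\right) \left(f + f\right) = \left(f + 2\right) 2 f = \left(2 + f\right) 2 f = 2 f \left(2 + f\right)$)
$\left(g{\left(d \right)} - 88\right)^{2} = \left(2 \cdot \frac{3249}{64} \left(2 + \frac{3249}{64}\right) - 88\right)^{2} = \left(2 \cdot \frac{3249}{64} \cdot \frac{3377}{64} - 88\right)^{2} = \left(\frac{10971873}{2048} - 88\right)^{2} = \left(\frac{10791649}{2048}\right)^{2} = \frac{116459688139201}{4194304}$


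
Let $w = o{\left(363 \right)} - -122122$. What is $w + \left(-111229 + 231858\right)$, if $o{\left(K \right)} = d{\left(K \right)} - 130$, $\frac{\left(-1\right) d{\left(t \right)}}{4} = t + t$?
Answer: $239717$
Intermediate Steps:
$d{\left(t \right)} = - 8 t$ ($d{\left(t \right)} = - 4 \left(t + t\right) = - 4 \cdot 2 t = - 8 t$)
$o{\left(K \right)} = -130 - 8 K$ ($o{\left(K \right)} = - 8 K - 130 = -130 - 8 K$)
$w = 119088$ ($w = \left(-130 - 2904\right) - -122122 = \left(-130 - 2904\right) + 122122 = -3034 + 122122 = 119088$)
$w + \left(-111229 + 231858\right) = 119088 + \left(-111229 + 231858\right) = 119088 + 120629 = 239717$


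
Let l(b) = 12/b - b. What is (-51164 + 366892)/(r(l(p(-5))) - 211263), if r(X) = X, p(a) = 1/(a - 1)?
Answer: -1894368/1268009 ≈ -1.4940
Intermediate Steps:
p(a) = 1/(-1 + a)
l(b) = -b + 12/b
(-51164 + 366892)/(r(l(p(-5))) - 211263) = (-51164 + 366892)/((-1/(-1 - 5) + 12/(1/(-1 - 5))) - 211263) = 315728/((-1/(-6) + 12/(1/(-6))) - 211263) = 315728/((-1*(-⅙) + 12/(-⅙)) - 211263) = 315728/((⅙ + 12*(-6)) - 211263) = 315728/((⅙ - 72) - 211263) = 315728/(-431/6 - 211263) = 315728/(-1268009/6) = 315728*(-6/1268009) = -1894368/1268009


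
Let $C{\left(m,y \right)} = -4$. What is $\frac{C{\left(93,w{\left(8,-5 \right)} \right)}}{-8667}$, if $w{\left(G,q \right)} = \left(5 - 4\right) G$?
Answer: $\frac{4}{8667} \approx 0.00046152$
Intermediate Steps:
$w{\left(G,q \right)} = G$ ($w{\left(G,q \right)} = 1 G = G$)
$\frac{C{\left(93,w{\left(8,-5 \right)} \right)}}{-8667} = - \frac{4}{-8667} = \left(-4\right) \left(- \frac{1}{8667}\right) = \frac{4}{8667}$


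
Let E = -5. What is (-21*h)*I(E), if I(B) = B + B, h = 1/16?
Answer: 105/8 ≈ 13.125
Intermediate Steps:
h = 1/16 (h = 1*(1/16) = 1/16 ≈ 0.062500)
I(B) = 2*B
(-21*h)*I(E) = (-21*1/16)*(2*(-5)) = -21/16*(-10) = 105/8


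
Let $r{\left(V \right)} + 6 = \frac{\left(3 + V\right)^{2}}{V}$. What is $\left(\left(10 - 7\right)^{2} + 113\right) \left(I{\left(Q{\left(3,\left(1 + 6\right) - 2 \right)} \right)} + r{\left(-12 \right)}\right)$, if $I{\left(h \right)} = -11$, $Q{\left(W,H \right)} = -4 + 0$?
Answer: $- \frac{5795}{2} \approx -2897.5$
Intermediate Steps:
$Q{\left(W,H \right)} = -4$
$r{\left(V \right)} = -6 + \frac{\left(3 + V\right)^{2}}{V}$
$\left(\left(10 - 7\right)^{2} + 113\right) \left(I{\left(Q{\left(3,\left(1 + 6\right) - 2 \right)} \right)} + r{\left(-12 \right)}\right) = \left(\left(10 - 7\right)^{2} + 113\right) \left(-11 - \left(12 - \frac{9}{-12}\right)\right) = \left(3^{2} + 113\right) \left(-11 + \left(-12 + 9 \left(- \frac{1}{12}\right)\right)\right) = \left(9 + 113\right) \left(-11 - \frac{51}{4}\right) = 122 \left(-11 - \frac{51}{4}\right) = 122 \left(- \frac{95}{4}\right) = - \frac{5795}{2}$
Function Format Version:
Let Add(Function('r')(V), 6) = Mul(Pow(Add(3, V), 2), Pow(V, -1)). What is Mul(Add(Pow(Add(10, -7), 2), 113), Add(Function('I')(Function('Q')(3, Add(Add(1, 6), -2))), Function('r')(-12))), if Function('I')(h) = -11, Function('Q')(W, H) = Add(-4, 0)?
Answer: Rational(-5795, 2) ≈ -2897.5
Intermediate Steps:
Function('Q')(W, H) = -4
Function('r')(V) = Add(-6, Mul(Pow(V, -1), Pow(Add(3, V), 2))) (Function('r')(V) = Add(-6, Mul(Pow(Add(3, V), 2), Pow(V, -1))) = Add(-6, Mul(Pow(V, -1), Pow(Add(3, V), 2))))
Mul(Add(Pow(Add(10, -7), 2), 113), Add(Function('I')(Function('Q')(3, Add(Add(1, 6), -2))), Function('r')(-12))) = Mul(Add(Pow(Add(10, -7), 2), 113), Add(-11, Add(-12, Mul(9, Pow(-12, -1))))) = Mul(Add(Pow(3, 2), 113), Add(-11, Add(-12, Mul(9, Rational(-1, 12))))) = Mul(Add(9, 113), Add(-11, Add(-12, Rational(-3, 4)))) = Mul(122, Add(-11, Rational(-51, 4))) = Mul(122, Rational(-95, 4)) = Rational(-5795, 2)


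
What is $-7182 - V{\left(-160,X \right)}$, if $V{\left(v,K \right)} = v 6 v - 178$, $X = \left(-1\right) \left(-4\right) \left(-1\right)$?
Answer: $-160604$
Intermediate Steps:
$X = -4$ ($X = 4 \left(-1\right) = -4$)
$V{\left(v,K \right)} = -178 + 6 v^{2}$ ($V{\left(v,K \right)} = 6 v v - 178 = 6 v^{2} - 178 = -178 + 6 v^{2}$)
$-7182 - V{\left(-160,X \right)} = -7182 - \left(-178 + 6 \left(-160\right)^{2}\right) = -7182 - \left(-178 + 6 \cdot 25600\right) = -7182 - \left(-178 + 153600\right) = -7182 - 153422 = -160604$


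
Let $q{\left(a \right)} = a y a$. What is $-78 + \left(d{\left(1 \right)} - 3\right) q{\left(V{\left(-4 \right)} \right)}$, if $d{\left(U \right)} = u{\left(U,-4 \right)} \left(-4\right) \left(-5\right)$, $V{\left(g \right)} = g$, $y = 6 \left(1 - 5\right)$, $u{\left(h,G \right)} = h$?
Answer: $-6606$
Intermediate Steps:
$y = -24$ ($y = 6 \left(-4\right) = -24$)
$d{\left(U \right)} = 20 U$ ($d{\left(U \right)} = U \left(-4\right) \left(-5\right) = - 4 U \left(-5\right) = 20 U$)
$q{\left(a \right)} = - 24 a^{2}$ ($q{\left(a \right)} = a \left(-24\right) a = - 24 a a = - 24 a^{2}$)
$-78 + \left(d{\left(1 \right)} - 3\right) q{\left(V{\left(-4 \right)} \right)} = -78 + \left(20 \cdot 1 - 3\right) \left(- 24 \left(-4\right)^{2}\right) = -78 + \left(20 - 3\right) \left(\left(-24\right) 16\right) = -78 + 17 \left(-384\right) = -78 - 6528 = -6606$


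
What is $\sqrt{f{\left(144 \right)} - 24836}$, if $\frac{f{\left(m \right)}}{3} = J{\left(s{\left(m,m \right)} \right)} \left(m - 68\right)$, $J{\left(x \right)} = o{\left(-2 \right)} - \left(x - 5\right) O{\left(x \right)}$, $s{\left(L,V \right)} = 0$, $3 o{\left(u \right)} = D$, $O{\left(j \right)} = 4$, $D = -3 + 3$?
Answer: $2 i \sqrt{5069} \approx 142.39 i$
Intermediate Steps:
$D = 0$
$o{\left(u \right)} = 0$ ($o{\left(u \right)} = \frac{1}{3} \cdot 0 = 0$)
$J{\left(x \right)} = 20 - 4 x$ ($J{\left(x \right)} = 0 - \left(x - 5\right) 4 = 0 - \left(-5 + x\right) 4 = 0 - \left(-20 + 4 x\right) = 20 - 4 x$)
$f{\left(m \right)} = -4080 + 60 m$ ($f{\left(m \right)} = 3 \left(20 - 0\right) \left(m - 68\right) = 3 \left(20 + 0\right) \left(-68 + m\right) = 3 \cdot 20 \left(-68 + m\right) = 3 \left(-1360 + 20 m\right) = -4080 + 60 m$)
$\sqrt{f{\left(144 \right)} - 24836} = \sqrt{\left(-4080 + 60 \cdot 144\right) - 24836} = \sqrt{\left(-4080 + 8640\right) - 24836} = \sqrt{4560 - 24836} = \sqrt{-20276} = 2 i \sqrt{5069}$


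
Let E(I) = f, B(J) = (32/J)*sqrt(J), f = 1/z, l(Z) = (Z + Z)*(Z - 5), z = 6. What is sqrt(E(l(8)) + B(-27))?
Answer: sqrt(6 - 128*I*sqrt(3))/6 ≈ 1.7787 - 1.7312*I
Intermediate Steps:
l(Z) = 2*Z*(-5 + Z) (l(Z) = (2*Z)*(-5 + Z) = 2*Z*(-5 + Z))
f = 1/6 ≈ 0.16667
B(J) = 32/sqrt(J)
E(I) = 1/6
sqrt(E(l(8)) + B(-27)) = sqrt(1/6 + 32/sqrt(-27)) = sqrt(1/6 + 32*(-I*sqrt(3)/9)) = sqrt(1/6 - 32*I*sqrt(3)/9)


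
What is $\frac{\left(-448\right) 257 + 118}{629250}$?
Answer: $- \frac{57509}{314625} \approx -0.18279$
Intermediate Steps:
$\frac{\left(-448\right) 257 + 118}{629250} = \left(-115136 + 118\right) \frac{1}{629250} = \left(-115018\right) \frac{1}{629250} = - \frac{57509}{314625}$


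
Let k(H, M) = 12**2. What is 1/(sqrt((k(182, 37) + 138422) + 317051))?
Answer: sqrt(455617)/455617 ≈ 0.0014815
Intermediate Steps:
k(H, M) = 144
1/(sqrt((k(182, 37) + 138422) + 317051)) = 1/(sqrt((144 + 138422) + 317051)) = 1/(sqrt(138566 + 317051)) = 1/(sqrt(455617)) = sqrt(455617)/455617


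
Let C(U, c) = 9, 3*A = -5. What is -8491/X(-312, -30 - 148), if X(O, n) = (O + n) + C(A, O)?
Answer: 8491/481 ≈ 17.653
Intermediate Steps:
A = -5/3 (A = (⅓)*(-5) = -5/3 ≈ -1.6667)
X(O, n) = 9 + O + n (X(O, n) = (O + n) + 9 = 9 + O + n)
-8491/X(-312, -30 - 148) = -8491/(9 - 312 + (-30 - 148)) = -8491/(9 - 312 - 178) = -8491/(-481) = -8491*(-1/481) = 8491/481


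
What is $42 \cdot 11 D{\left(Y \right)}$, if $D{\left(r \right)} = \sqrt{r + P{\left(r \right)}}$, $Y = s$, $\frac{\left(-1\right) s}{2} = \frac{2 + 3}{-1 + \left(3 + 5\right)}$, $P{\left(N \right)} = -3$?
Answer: $66 i \sqrt{217} \approx 972.24 i$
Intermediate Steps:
$s = - \frac{10}{7}$ ($s = - 2 \frac{2 + 3}{-1 + \left(3 + 5\right)} = - 2 \frac{5}{-1 + 8} = - 2 \cdot \frac{5}{7} = - 2 \cdot 5 \cdot \frac{1}{7} = \left(-2\right) \frac{5}{7} = - \frac{10}{7} \approx -1.4286$)
$Y = - \frac{10}{7} \approx -1.4286$
$D{\left(r \right)} = \sqrt{-3 + r}$ ($D{\left(r \right)} = \sqrt{r - 3} = \sqrt{-3 + r}$)
$42 \cdot 11 D{\left(Y \right)} = 42 \cdot 11 \sqrt{-3 - \frac{10}{7}} = 462 \sqrt{- \frac{31}{7}} = 462 \frac{i \sqrt{217}}{7} = 66 i \sqrt{217}$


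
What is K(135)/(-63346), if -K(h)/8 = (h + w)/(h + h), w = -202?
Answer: -134/4275855 ≈ -3.1339e-5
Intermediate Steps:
K(h) = -4*(-202 + h)/h (K(h) = -8*(h - 202)/(h + h) = -8*(-202 + h)/(2*h) = -8*(-202 + h)*1/(2*h) = -4*(-202 + h)/h)
K(135)/(-63346) = (-4 + 808/135)/(-63346) = (-4 + 808*(1/135))*(-1/63346) = (-4 + 808/135)*(-1/63346) = (268/135)*(-1/63346) = -134/4275855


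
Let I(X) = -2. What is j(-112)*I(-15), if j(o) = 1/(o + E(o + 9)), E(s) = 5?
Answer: 2/107 ≈ 0.018692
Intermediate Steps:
j(o) = 1/(5 + o) (j(o) = 1/(o + 5) = 1/(5 + o))
j(-112)*I(-15) = -2/(5 - 112) = -2/(-107) = -1/107*(-2) = 2/107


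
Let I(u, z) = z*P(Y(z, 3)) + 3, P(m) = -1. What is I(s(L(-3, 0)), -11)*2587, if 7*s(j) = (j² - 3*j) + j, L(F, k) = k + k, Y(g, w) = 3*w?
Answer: 36218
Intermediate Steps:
L(F, k) = 2*k
s(j) = -2*j/7 + j²/7 (s(j) = ((j² - 3*j) + j)/7 = (j² - 2*j)/7 = -2*j/7 + j²/7)
I(u, z) = 3 - z (I(u, z) = z*(-1) + 3 = -z + 3 = 3 - z)
I(s(L(-3, 0)), -11)*2587 = (3 - 1*(-11))*2587 = (3 + 11)*2587 = 14*2587 = 36218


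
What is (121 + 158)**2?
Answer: 77841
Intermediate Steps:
(121 + 158)**2 = 279**2 = 77841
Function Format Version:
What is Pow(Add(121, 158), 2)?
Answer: 77841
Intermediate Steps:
Pow(Add(121, 158), 2) = Pow(279, 2) = 77841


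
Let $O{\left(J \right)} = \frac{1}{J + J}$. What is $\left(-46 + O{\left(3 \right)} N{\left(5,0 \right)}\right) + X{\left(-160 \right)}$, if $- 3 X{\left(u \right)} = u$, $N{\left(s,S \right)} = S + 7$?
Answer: $\frac{17}{2} \approx 8.5$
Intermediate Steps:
$N{\left(s,S \right)} = 7 + S$
$O{\left(J \right)} = \frac{1}{2 J}$
$X{\left(u \right)} = - \frac{u}{3}$
$\left(-46 + O{\left(3 \right)} N{\left(5,0 \right)}\right) + X{\left(-160 \right)} = \left(-46 + \frac{1}{2 \cdot 3} \left(7 + 0\right)\right) - - \frac{160}{3} = \left(-46 + \frac{1}{2} \cdot \frac{1}{3} \cdot 7\right) + \frac{160}{3} = \left(-46 + \frac{1}{6} \cdot 7\right) + \frac{160}{3} = \left(-46 + \frac{7}{6}\right) + \frac{160}{3} = - \frac{269}{6} + \frac{160}{3} = \frac{17}{2}$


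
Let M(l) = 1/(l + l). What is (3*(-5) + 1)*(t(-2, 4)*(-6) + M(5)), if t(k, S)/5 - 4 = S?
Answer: 16793/5 ≈ 3358.6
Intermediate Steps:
t(k, S) = 20 + 5*S
M(l) = 1/(2*l)
(3*(-5) + 1)*(t(-2, 4)*(-6) + M(5)) = (3*(-5) + 1)*((20 + 5*4)*(-6) + (½)/5) = (-15 + 1)*((20 + 20)*(-6) + (½)*(⅕)) = -14*(40*(-6) + ⅒) = -14*(-240 + ⅒) = -14*(-2399/10) = 16793/5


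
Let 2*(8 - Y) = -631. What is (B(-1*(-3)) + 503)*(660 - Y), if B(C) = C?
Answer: 170269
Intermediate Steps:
Y = 647/2 (Y = 8 - ½*(-631) = 8 + 631/2 = 647/2 ≈ 323.50)
(B(-1*(-3)) + 503)*(660 - Y) = (-1*(-3) + 503)*(660 - 1*647/2) = (3 + 503)*(660 - 647/2) = 506*(673/2) = 170269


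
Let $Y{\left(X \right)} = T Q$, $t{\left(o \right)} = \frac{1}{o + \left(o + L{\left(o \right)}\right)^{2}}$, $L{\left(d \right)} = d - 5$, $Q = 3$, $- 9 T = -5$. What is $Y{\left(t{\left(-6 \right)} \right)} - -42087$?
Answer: $\frac{126266}{3} \approx 42089.0$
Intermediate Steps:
$T = \frac{5}{9}$ ($T = \left(- \frac{1}{9}\right) \left(-5\right) = \frac{5}{9} \approx 0.55556$)
$L{\left(d \right)} = -5 + d$
$t{\left(o \right)} = \frac{1}{o + \left(-5 + 2 o\right)^{2}}$ ($t{\left(o \right)} = \frac{1}{o + \left(o + \left(-5 + o\right)\right)^{2}} = \frac{1}{o + \left(-5 + 2 o\right)^{2}}$)
$Y{\left(X \right)} = \frac{5}{3}$ ($Y{\left(X \right)} = \frac{5}{9} \cdot 3 = \frac{5}{3}$)
$Y{\left(t{\left(-6 \right)} \right)} - -42087 = \frac{5}{3} - -42087 = \frac{5}{3} + 42087 = \frac{126266}{3}$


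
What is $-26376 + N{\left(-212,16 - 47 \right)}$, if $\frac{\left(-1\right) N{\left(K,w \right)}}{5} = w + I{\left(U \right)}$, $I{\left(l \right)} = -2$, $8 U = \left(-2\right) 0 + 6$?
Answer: $-26211$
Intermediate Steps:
$U = \frac{3}{4}$ ($U = \frac{\left(-2\right) 0 + 6}{8} = \frac{0 + 6}{8} = \frac{1}{8} \cdot 6 = \frac{3}{4} \approx 0.75$)
$N{\left(K,w \right)} = 10 - 5 w$ ($N{\left(K,w \right)} = - 5 \left(w - 2\right) = - 5 \left(-2 + w\right) = 10 - 5 w$)
$-26376 + N{\left(-212,16 - 47 \right)} = -26376 - \left(-10 + 5 \left(16 - 47\right)\right) = -26376 + \left(10 - -155\right) = -26376 + \left(10 + 155\right) = -26376 + 165 = -26211$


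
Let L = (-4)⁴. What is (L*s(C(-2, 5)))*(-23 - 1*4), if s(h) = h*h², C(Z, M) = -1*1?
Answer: 6912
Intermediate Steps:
C(Z, M) = -1
L = 256
s(h) = h³
(L*s(C(-2, 5)))*(-23 - 1*4) = (256*(-1)³)*(-23 - 1*4) = (256*(-1))*(-23 - 4) = -256*(-27) = 6912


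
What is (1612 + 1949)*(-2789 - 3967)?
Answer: -24058116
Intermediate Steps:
(1612 + 1949)*(-2789 - 3967) = 3561*(-6756) = -24058116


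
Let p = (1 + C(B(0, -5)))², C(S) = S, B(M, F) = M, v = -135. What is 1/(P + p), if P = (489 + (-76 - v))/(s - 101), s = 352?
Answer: 251/799 ≈ 0.31414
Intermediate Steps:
P = 548/251 (P = (489 + (-76 - 1*(-135)))/(352 - 101) = (489 + (-76 + 135))/251 = (489 + 59)*(1/251) = 548*(1/251) = 548/251 ≈ 2.1833)
p = 1 (p = (1 + 0)² = 1² = 1)
1/(P + p) = 1/(548/251 + 1) = 1/(799/251) = 251/799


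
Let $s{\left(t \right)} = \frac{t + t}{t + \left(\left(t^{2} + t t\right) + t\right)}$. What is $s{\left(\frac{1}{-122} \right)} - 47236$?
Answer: $- \frac{5715434}{121} \approx -47235.0$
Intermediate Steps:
$s{\left(t \right)} = \frac{2 t}{2 t + 2 t^{2}}$ ($s{\left(t \right)} = \frac{2 t}{t + \left(\left(t^{2} + t^{2}\right) + t\right)} = \frac{2 t}{t + \left(2 t^{2} + t\right)} = \frac{2 t}{t + \left(t + 2 t^{2}\right)} = \frac{2 t}{2 t + 2 t^{2}}$)
$s{\left(\frac{1}{-122} \right)} - 47236 = \frac{1}{1 + \frac{1}{-122}} - 47236 = \frac{1}{1 - \frac{1}{122}} - 47236 = \frac{1}{\frac{121}{122}} - 47236 = \frac{122}{121} - 47236 = - \frac{5715434}{121}$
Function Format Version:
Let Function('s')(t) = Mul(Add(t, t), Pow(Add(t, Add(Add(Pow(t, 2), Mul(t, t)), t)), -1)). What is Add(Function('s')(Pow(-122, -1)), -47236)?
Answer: Rational(-5715434, 121) ≈ -47235.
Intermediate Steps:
Function('s')(t) = Mul(2, t, Pow(Add(Mul(2, t), Mul(2, Pow(t, 2))), -1)) (Function('s')(t) = Mul(Mul(2, t), Pow(Add(t, Add(Add(Pow(t, 2), Pow(t, 2)), t)), -1)) = Mul(Mul(2, t), Pow(Add(t, Add(Mul(2, Pow(t, 2)), t)), -1)) = Mul(Mul(2, t), Pow(Add(t, Add(t, Mul(2, Pow(t, 2)))), -1)) = Mul(Mul(2, t), Pow(Add(Mul(2, t), Mul(2, Pow(t, 2))), -1)) = Mul(2, t, Pow(Add(Mul(2, t), Mul(2, Pow(t, 2))), -1)))
Add(Function('s')(Pow(-122, -1)), -47236) = Add(Pow(Add(1, Pow(-122, -1)), -1), -47236) = Add(Pow(Add(1, Rational(-1, 122)), -1), -47236) = Add(Pow(Rational(121, 122), -1), -47236) = Add(Rational(122, 121), -47236) = Rational(-5715434, 121)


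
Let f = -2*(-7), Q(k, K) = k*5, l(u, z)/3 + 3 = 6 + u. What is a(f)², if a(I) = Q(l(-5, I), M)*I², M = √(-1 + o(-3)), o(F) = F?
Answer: 34574400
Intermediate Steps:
l(u, z) = 9 + 3*u (l(u, z) = -9 + 3*(6 + u) = -9 + (18 + 3*u) = 9 + 3*u)
M = 2*I (M = √(-1 - 3) = √(-4) = 2*I ≈ 2.0*I)
Q(k, K) = 5*k
f = 14
a(I) = -30*I² (a(I) = (5*(9 + 3*(-5)))*I² = (5*(9 - 15))*I² = (5*(-6))*I² = -30*I²)
a(f)² = (-30*14²)² = (-30*196)² = (-5880)² = 34574400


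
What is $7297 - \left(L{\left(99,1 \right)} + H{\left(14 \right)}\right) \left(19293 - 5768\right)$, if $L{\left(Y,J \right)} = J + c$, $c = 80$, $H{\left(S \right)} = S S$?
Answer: $-3739128$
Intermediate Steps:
$H{\left(S \right)} = S^{2}$
$L{\left(Y,J \right)} = 80 + J$ ($L{\left(Y,J \right)} = J + 80 = 80 + J$)
$7297 - \left(L{\left(99,1 \right)} + H{\left(14 \right)}\right) \left(19293 - 5768\right) = 7297 - \left(\left(80 + 1\right) + 14^{2}\right) \left(19293 - 5768\right) = 7297 - \left(81 + 196\right) 13525 = 7297 - 277 \cdot 13525 = 7297 - 3746425 = -3739128$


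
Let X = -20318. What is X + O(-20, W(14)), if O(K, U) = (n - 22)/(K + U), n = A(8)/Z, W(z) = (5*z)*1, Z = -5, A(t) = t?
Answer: -2539809/125 ≈ -20318.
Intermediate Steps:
W(z) = 5*z
n = -8/5 (n = 8/(-5) = 8*(-⅕) = -8/5 ≈ -1.6000)
O(K, U) = -118/(5*(K + U)) (O(K, U) = (-8/5 - 22)/(K + U) = -118/(5*(K + U)))
X + O(-20, W(14)) = -20318 - 118/(5*(-20) + 5*(5*14)) = -20318 - 118/(-100 + 5*70) = -20318 - 118/(-100 + 350) = -20318 - 118/250 = -20318 - 118*1/250 = -20318 - 59/125 = -2539809/125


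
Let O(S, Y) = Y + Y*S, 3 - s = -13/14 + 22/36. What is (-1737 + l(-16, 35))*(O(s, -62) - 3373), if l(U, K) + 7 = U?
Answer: 403678880/63 ≈ 6.4076e+6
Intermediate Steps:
l(U, K) = -7 + U
s = 209/63 (s = 3 - (-13/14 + 22/36) = 3 - (-13*1/14 + 22*(1/36)) = 3 - (-13/14 + 11/18) = 3 - 1*(-20/63) = 3 + 20/63 = 209/63 ≈ 3.3175)
O(S, Y) = Y + S*Y
(-1737 + l(-16, 35))*(O(s, -62) - 3373) = (-1737 + (-7 - 16))*(-62*(1 + 209/63) - 3373) = (-1737 - 23)*(-62*272/63 - 3373) = -1760*(-16864/63 - 3373) = -1760*(-229363/63) = 403678880/63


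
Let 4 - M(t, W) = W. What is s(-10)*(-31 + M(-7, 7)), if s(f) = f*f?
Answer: -3400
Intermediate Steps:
M(t, W) = 4 - W
s(f) = f²
s(-10)*(-31 + M(-7, 7)) = (-10)²*(-31 + (4 - 1*7)) = 100*(-31 + (4 - 7)) = 100*(-31 - 3) = 100*(-34) = -3400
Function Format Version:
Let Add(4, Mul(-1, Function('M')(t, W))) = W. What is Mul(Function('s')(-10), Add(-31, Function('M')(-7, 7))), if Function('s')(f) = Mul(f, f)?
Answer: -3400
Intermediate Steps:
Function('M')(t, W) = Add(4, Mul(-1, W))
Function('s')(f) = Pow(f, 2)
Mul(Function('s')(-10), Add(-31, Function('M')(-7, 7))) = Mul(Pow(-10, 2), Add(-31, Add(4, Mul(-1, 7)))) = Mul(100, Add(-31, Add(4, -7))) = Mul(100, Add(-31, -3)) = Mul(100, -34) = -3400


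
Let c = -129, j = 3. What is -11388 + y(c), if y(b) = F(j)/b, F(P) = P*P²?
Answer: -489693/43 ≈ -11388.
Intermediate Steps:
F(P) = P³
y(b) = 27/b (y(b) = 3³/b = 27/b)
-11388 + y(c) = -11388 + 27/(-129) = -11388 + 27*(-1/129) = -11388 - 9/43 = -489693/43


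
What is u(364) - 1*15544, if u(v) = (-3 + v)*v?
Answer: 115860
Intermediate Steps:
u(v) = v*(-3 + v)
u(364) - 1*15544 = 364*(-3 + 364) - 1*15544 = 364*361 - 15544 = 131404 - 15544 = 115860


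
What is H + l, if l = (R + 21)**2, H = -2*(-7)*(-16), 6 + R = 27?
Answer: 1540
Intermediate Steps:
R = 21 (R = -6 + 27 = 21)
H = -224 (H = 14*(-16) = -224)
l = 1764 (l = (21 + 21)**2 = 42**2 = 1764)
H + l = -224 + 1764 = 1540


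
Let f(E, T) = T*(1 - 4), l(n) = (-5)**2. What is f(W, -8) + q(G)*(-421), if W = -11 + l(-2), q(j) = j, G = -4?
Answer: 1708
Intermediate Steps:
l(n) = 25
W = 14 (W = -11 + 25 = 14)
f(E, T) = -3*T (f(E, T) = T*(-3) = -3*T)
f(W, -8) + q(G)*(-421) = -3*(-8) - 4*(-421) = 24 + 1684 = 1708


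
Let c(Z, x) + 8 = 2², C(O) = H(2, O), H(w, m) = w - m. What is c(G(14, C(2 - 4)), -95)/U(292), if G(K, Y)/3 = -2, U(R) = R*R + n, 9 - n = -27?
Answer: -1/21325 ≈ -4.6893e-5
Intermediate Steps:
n = 36 (n = 9 - 1*(-27) = 9 + 27 = 36)
C(O) = 2 - O
U(R) = 36 + R² (U(R) = R*R + 36 = R² + 36 = 36 + R²)
G(K, Y) = -6 (G(K, Y) = 3*(-2) = -6)
c(Z, x) = -4 (c(Z, x) = -8 + 2² = -8 + 4 = -4)
c(G(14, C(2 - 4)), -95)/U(292) = -4/(36 + 292²) = -4/(36 + 85264) = -4/85300 = -4*1/85300 = -1/21325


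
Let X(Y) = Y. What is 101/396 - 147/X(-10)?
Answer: 29611/1980 ≈ 14.955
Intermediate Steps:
101/396 - 147/X(-10) = 101/396 - 147/(-10) = 101*(1/396) - 147*(-1/10) = 101/396 + 147/10 = 29611/1980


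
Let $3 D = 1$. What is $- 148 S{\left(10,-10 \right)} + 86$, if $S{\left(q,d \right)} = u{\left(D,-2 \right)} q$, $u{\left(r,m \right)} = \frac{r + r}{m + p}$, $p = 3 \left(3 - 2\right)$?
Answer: $- \frac{2702}{3} \approx -900.67$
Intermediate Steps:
$D = \frac{1}{3}$ ($D = \frac{1}{3} \cdot 1 = \frac{1}{3} \approx 0.33333$)
$p = 3$ ($p = 3 \cdot 1 = 3$)
$u{\left(r,m \right)} = \frac{2 r}{3 + m}$ ($u{\left(r,m \right)} = \frac{r + r}{m + 3} = \frac{2 r}{3 + m}$)
$S{\left(q,d \right)} = \frac{2 q}{3}$ ($S{\left(q,d \right)} = 2 \cdot \frac{1}{3} \frac{1}{3 - 2} q = 2 \cdot \frac{1}{3} \cdot 1^{-1} q = 2 \cdot \frac{1}{3} \cdot 1 q = \frac{2 q}{3}$)
$- 148 S{\left(10,-10 \right)} + 86 = - 148 \cdot \frac{2}{3} \cdot 10 + 86 = \left(-148\right) \frac{20}{3} + 86 = - \frac{2960}{3} + 86 = - \frac{2702}{3}$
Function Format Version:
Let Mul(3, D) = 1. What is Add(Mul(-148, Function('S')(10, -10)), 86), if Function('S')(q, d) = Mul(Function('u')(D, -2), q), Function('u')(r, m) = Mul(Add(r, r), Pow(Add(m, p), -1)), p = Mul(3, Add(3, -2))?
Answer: Rational(-2702, 3) ≈ -900.67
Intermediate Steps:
D = Rational(1, 3) (D = Mul(Rational(1, 3), 1) = Rational(1, 3) ≈ 0.33333)
p = 3 (p = Mul(3, 1) = 3)
Function('u')(r, m) = Mul(2, r, Pow(Add(3, m), -1)) (Function('u')(r, m) = Mul(Add(r, r), Pow(Add(m, 3), -1)) = Mul(Mul(2, r), Pow(Add(3, m), -1)) = Mul(2, r, Pow(Add(3, m), -1)))
Function('S')(q, d) = Mul(Rational(2, 3), q) (Function('S')(q, d) = Mul(Mul(2, Rational(1, 3), Pow(Add(3, -2), -1)), q) = Mul(Mul(2, Rational(1, 3), Pow(1, -1)), q) = Mul(Mul(2, Rational(1, 3), 1), q) = Mul(Rational(2, 3), q))
Add(Mul(-148, Function('S')(10, -10)), 86) = Add(Mul(-148, Mul(Rational(2, 3), 10)), 86) = Add(Mul(-148, Rational(20, 3)), 86) = Add(Rational(-2960, 3), 86) = Rational(-2702, 3)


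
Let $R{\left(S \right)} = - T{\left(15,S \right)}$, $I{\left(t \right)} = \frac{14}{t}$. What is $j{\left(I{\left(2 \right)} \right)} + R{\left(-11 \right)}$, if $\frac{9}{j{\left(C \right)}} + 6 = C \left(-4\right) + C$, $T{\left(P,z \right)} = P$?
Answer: $- \frac{46}{3} \approx -15.333$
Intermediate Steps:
$R{\left(S \right)} = -15$ ($R{\left(S \right)} = \left(-1\right) 15 = -15$)
$j{\left(C \right)} = \frac{9}{-6 - 3 C}$ ($j{\left(C \right)} = \frac{9}{-6 + \left(C \left(-4\right) + C\right)} = \frac{9}{-6 + \left(- 4 C + C\right)} = \frac{9}{-6 - 3 C}$)
$j{\left(I{\left(2 \right)} \right)} + R{\left(-11 \right)} = - \frac{3}{2 + \frac{14}{2}} - 15 = - \frac{3}{2 + 14 \cdot \frac{1}{2}} - 15 = - \frac{3}{2 + 7} - 15 = - \frac{3}{9} - 15 = \left(-3\right) \frac{1}{9} - 15 = - \frac{1}{3} - 15 = - \frac{46}{3}$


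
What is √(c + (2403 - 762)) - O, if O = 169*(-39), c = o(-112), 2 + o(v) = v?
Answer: 6591 + √1527 ≈ 6630.1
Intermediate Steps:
o(v) = -2 + v
c = -114 (c = -2 - 112 = -114)
O = -6591
√(c + (2403 - 762)) - O = √(-114 + (2403 - 762)) - 1*(-6591) = √(-114 + 1641) + 6591 = √1527 + 6591 = 6591 + √1527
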